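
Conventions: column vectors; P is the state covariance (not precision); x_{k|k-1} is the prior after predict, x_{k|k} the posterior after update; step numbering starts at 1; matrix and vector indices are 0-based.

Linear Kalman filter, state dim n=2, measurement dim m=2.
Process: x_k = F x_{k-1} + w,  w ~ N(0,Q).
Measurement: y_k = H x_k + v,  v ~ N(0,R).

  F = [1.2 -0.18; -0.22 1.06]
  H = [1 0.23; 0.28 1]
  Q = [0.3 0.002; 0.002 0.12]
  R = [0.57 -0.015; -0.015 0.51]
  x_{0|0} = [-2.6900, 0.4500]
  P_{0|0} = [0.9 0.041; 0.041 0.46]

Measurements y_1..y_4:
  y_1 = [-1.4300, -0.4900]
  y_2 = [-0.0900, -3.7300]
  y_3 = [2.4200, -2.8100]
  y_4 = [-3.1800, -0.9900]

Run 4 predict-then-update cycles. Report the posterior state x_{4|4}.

x_post = [-0.8104, -1.5134]

step 1: x^-=[-3.3090, 1.0688]  P^-=[1.5932 -0.2696; -0.2696 0.6613]  S=[2.0742 0.2962; 0.2962 1.1452]  K=[0.7437 -0.0382; -0.1347 0.5464]  nu=[1.6332, -0.6323]  x^+=[-2.0703, 0.5034]  P^+=[0.4612 -0.1598; -0.1598 0.3254]
step 2: x^-=[-2.5749, 0.9891]  P^-=[1.0437 -0.3915; -0.3915 0.5825]  S=[1.4645 -0.0054; -0.0054 0.9551]  K=[0.6509 -0.1002; -0.1740 0.4941]  nu=[2.2574, -3.9981]  x^+=[-0.7052, -1.3792]  P^+=[0.4131 -0.1765; -0.1765 0.3040]
step 3: x^-=[-0.5980, -1.3068]  P^-=[0.9809 -0.3966; -0.3966 0.5639]  S=[1.3984 -0.0327; -0.0327 0.9288]  K=[0.6337 -0.1089; -0.1796 0.4813]  nu=[3.3186, -1.3357]  x^+=[1.6505, -2.5456]  P^+=[0.4038 -0.1781; -0.1781 0.2980]
step 4: x^-=[2.4389, -3.0615]  P^-=[0.9681 -0.3951; -0.3951 0.5575]  S=[1.3859 -0.0363; -0.0363 0.9221]  K=[0.6301 -0.1097; -0.1801 0.4775]  nu=[-4.9147, 1.3886]  x^+=[-0.8104, -1.5134]  P^+=[0.4017 -0.1779; -0.1779 0.2960]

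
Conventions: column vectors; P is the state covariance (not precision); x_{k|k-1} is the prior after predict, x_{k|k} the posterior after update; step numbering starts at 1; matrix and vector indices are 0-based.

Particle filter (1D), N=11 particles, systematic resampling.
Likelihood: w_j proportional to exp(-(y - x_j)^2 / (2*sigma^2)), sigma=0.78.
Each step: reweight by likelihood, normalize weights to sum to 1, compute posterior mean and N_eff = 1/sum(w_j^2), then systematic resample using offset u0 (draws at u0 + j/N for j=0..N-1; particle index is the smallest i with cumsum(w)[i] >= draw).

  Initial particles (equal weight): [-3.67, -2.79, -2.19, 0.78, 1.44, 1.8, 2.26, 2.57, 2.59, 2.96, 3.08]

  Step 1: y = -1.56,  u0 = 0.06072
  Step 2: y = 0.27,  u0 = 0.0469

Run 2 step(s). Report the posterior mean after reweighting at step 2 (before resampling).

step 1: w=[0.0246, 0.2753, 0.6888, 0.0106, 0.0006, 0.0001, 0.0000, 0.0000, 0.0000, 0.0000, 0.0000]  mean=-2.3576  Neff=1.8149  idx=[1, 1, 1, 2, 2, 2, 2, 2, 2, 2, 2]
step 2: w=[0.0080, 0.0080, 0.0080, 0.1220, 0.1220, 0.1220, 0.1220, 0.1220, 0.1220, 0.1220, 0.1220]  mean=-2.2044  Neff=8.3858  idx=[3, 3, 4, 5, 6, 6, 7, 8, 9, 9, 10]

post_mean = -2.2044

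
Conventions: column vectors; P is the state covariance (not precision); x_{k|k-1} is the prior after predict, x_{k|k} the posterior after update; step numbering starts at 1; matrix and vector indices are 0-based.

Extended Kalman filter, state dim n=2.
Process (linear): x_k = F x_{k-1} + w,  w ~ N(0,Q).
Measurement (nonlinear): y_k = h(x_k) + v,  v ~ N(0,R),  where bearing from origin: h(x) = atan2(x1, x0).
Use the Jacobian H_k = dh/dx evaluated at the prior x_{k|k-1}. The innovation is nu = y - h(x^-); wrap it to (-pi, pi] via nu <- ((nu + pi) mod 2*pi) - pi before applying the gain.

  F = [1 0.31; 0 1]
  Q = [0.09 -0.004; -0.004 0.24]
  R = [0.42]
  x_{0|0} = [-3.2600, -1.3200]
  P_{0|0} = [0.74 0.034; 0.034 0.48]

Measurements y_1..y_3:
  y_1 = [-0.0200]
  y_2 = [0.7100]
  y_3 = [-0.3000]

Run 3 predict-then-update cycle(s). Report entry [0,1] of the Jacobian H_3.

step 1: x^-=[-3.6692, -1.3200]  P^-=[0.8972 0.1788; 0.1788 0.7200]  H_jac=[0.0868 -0.2413]  S=[0.4612]  K=[0.0753; -0.3431]  nu=[2.7763]  x^+=[-3.4601, -2.2724]  P^+=[0.8946 0.1907; 0.1907 0.6657]
step 2: x^-=[-4.1645, -2.2724]  P^-=[1.1668 0.3931; 0.3931 0.9057]  H_jac=[0.1010 -0.1850]  S=[0.4482]  K=[0.1006; -0.2853]  nu=[-2.9311]  x^+=[-4.4593, -1.4361]  P^+=[1.1623 0.4060; 0.4060 0.8692]
step 3: x^-=[-4.9045, -1.4361]  P^-=[1.5875 0.6714; 0.6714 1.1092]  H_jac=[0.0550 -0.1878]  S=[0.4501]  K=[-0.0862; -0.3808]  nu=[2.5567]  x^+=[-5.1248, -2.4097]  P^+=[1.5842 0.6566; 0.6566 1.0440]

H_jac[0,1] = -0.1878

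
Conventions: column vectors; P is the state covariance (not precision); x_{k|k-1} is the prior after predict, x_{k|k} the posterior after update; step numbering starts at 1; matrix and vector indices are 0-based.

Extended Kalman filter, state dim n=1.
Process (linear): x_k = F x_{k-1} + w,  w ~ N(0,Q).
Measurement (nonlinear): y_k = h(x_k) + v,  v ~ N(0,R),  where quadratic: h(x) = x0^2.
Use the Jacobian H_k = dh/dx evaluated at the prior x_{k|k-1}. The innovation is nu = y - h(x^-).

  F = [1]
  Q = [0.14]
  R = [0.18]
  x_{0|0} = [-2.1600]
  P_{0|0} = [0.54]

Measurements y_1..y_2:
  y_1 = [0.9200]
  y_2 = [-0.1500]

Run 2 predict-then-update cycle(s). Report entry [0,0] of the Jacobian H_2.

step 1: x^-=[-2.1600]  P^-=[0.6800]  H_jac=[-4.3200]  S=[12.8704]  K=[-0.2282]  nu=[-3.7456]  x^+=[-1.3051]  P^+=[0.0095]
step 2: x^-=[-1.3051]  P^-=[0.1495]  H_jac=[-2.6102]  S=[1.1986]  K=[-0.3256]  nu=[-1.8533]  x^+=[-0.7017]  P^+=[0.0225]

H_jac[0,0] = -2.6102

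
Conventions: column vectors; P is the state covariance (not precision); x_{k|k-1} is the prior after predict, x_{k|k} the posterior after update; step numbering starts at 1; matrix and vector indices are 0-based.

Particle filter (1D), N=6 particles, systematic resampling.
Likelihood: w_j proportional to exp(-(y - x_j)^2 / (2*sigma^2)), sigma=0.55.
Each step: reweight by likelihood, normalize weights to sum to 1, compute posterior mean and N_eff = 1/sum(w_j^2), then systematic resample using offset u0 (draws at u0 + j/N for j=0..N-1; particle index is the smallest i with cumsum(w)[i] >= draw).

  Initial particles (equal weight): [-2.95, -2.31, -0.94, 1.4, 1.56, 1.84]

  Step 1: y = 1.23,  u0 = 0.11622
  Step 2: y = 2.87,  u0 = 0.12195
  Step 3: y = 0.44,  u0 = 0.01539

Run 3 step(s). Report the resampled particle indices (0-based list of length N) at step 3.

resampled_idx = [0, 0, 1, 1, 2, 4]

step 1: w=[0.0000, 0.0000, 0.0002, 0.4092, 0.3585, 0.2321]  mean=1.5591  Neff=2.8582  idx=[3, 3, 4, 4, 5, 5]
step 2: w=[0.0541, 0.0541, 0.1128, 0.1128, 0.3331, 0.3331]  mean=1.7293  Neff=3.9487  idx=[2, 3, 4, 4, 5, 5]
step 3: w=[0.3081, 0.3081, 0.0960, 0.0960, 0.0960, 0.0960]  mean=1.6675  Neff=4.4122  idx=[0, 0, 1, 1, 2, 4]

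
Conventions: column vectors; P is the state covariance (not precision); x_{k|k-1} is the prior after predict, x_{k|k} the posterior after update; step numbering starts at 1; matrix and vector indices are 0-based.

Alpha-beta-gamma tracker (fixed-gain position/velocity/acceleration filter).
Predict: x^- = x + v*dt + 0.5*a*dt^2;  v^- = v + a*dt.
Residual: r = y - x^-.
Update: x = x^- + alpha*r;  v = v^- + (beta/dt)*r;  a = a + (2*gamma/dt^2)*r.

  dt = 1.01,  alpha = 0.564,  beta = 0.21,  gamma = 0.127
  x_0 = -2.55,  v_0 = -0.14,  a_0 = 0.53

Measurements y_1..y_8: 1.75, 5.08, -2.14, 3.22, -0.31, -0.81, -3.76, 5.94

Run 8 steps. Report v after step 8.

v_post = -5.7131

step 1: x_pred=-2.4211  r=4.1711  x^+=-0.0686  v^+=1.2626  a^+=1.5686
step 2: x_pred=2.0066  r=3.0734  x^+=3.7400  v^+=3.4858  a^+=2.3338
step 3: x_pred=8.4511  r=-10.5911  x^+=2.4777  v^+=3.6409  a^+=-0.3033
step 4: x_pred=6.0003  r=-2.7803  x^+=4.4322  v^+=2.7565  a^+=-0.9956
step 5: x_pred=6.7085  r=-7.0185  x^+=2.7500  v^+=0.2917  a^+=-2.7431
step 6: x_pred=1.6455  r=-2.4555  x^+=0.2606  v^+=-2.9895  a^+=-3.3545
step 7: x_pred=-4.4698  r=0.7098  x^+=-4.0695  v^+=-6.2300  a^+=-3.1778
step 8: x_pred=-11.9826  r=17.9226  x^+=-1.8742  v^+=-5.7131  a^+=1.2848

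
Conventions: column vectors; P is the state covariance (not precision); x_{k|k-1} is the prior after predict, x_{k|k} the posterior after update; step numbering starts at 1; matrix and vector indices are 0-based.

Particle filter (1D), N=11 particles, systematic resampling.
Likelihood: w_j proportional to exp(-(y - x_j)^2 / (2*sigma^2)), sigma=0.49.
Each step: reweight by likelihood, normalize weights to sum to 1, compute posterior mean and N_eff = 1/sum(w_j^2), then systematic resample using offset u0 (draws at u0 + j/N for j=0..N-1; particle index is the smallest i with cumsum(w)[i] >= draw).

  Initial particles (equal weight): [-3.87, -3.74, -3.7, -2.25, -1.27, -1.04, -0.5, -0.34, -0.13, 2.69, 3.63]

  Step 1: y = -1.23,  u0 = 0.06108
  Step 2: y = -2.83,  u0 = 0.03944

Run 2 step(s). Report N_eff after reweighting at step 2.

step 1: w=[0.0000, 0.0000, 0.0000, 0.0434, 0.3774, 0.3512, 0.1248, 0.0728, 0.0305, 0.0000, 0.0000]  mean=-1.0332  Neff=3.4549  idx=[4, 4, 4, 4, 5, 5, 5, 5, 6, 6, 8]
step 2: w=[0.2080, 0.2080, 0.2080, 0.2080, 0.0418, 0.0418, 0.0418, 0.0418, 0.0004, 0.0004, 0.0000]  mean=-1.2309  Neff=5.5545  idx=[0, 0, 1, 1, 1, 2, 2, 3, 3, 4, 6]

N_eff = 5.5545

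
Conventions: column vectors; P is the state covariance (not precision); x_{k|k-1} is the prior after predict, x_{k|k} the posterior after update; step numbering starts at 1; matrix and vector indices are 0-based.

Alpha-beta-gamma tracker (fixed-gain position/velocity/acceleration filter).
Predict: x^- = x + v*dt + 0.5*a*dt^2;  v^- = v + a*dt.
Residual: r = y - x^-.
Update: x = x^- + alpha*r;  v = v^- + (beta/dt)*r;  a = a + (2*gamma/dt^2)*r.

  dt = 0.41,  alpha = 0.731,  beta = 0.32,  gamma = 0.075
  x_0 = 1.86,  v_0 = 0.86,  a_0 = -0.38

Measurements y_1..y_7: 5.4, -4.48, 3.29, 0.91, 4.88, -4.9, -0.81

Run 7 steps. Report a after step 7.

step 1: x_pred=2.1807  r=3.2193  x^+=4.5340  v^+=3.2169  a^+=2.4927
step 2: x_pred=6.0624  r=-10.5424  x^+=-1.6441  v^+=-3.9894  a^+=-6.9146
step 3: x_pred=-3.8609  r=7.1509  x^+=1.3664  v^+=-1.2432  a^+=-0.5336
step 4: x_pred=0.8119  r=0.0981  x^+=0.8836  v^+=-1.3854  a^+=-0.4461
step 5: x_pred=0.2781  r=4.6019  x^+=3.6421  v^+=2.0235  a^+=3.6603
step 6: x_pred=4.7794  r=-9.6794  x^+=-2.2963  v^+=-4.0304  a^+=-4.9768
step 7: x_pred=-4.3670  r=3.5570  x^+=-1.7668  v^+=-3.2947  a^+=-1.8028

a_post = -1.8028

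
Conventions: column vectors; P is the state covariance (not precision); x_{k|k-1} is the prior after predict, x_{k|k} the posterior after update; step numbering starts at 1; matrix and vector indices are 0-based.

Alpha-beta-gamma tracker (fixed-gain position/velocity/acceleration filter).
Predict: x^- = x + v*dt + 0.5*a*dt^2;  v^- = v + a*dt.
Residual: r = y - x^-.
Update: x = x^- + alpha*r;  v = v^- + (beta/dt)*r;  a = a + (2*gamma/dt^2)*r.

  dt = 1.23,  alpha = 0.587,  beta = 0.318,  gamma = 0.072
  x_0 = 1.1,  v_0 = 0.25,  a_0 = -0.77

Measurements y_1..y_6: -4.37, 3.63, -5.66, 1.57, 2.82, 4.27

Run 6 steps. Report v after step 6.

step 1: x_pred=0.8250  r=-5.1950  x^+=-2.2245  v^+=-2.0402  a^+=-1.2645
step 2: x_pred=-5.6904  r=9.3204  x^+=-0.2193  v^+=-1.1858  a^+=-0.3773
step 3: x_pred=-1.9633  r=-3.6967  x^+=-4.1333  v^+=-2.6057  a^+=-0.7292
step 4: x_pred=-7.8899  r=9.4599  x^+=-2.3369  v^+=-1.0569  a^+=0.1712
step 5: x_pred=-3.5074  r=6.3274  x^+=0.2068  v^+=0.7896  a^+=0.7735
step 6: x_pred=1.7631  r=2.5069  x^+=3.2346  v^+=2.3891  a^+=1.0121

v_post = 2.3891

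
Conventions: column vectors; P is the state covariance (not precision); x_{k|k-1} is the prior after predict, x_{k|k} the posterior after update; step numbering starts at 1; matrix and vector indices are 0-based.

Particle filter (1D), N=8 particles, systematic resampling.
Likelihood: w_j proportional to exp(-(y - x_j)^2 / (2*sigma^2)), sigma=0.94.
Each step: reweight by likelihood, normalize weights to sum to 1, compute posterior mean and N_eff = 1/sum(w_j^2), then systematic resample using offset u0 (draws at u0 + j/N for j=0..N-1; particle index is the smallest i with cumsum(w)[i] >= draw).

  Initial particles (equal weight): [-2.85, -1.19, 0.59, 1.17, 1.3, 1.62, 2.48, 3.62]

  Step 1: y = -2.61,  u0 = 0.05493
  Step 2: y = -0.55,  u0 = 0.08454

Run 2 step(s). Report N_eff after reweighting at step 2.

step 1: w=[0.7498, 0.2475, 0.0024, 0.0002, 0.0001, 0.0000, 0.0000, 0.0000]  mean=-2.4294  Neff=1.6041  idx=[0, 0, 0, 0, 0, 0, 1, 1]
step 2: w=[0.0266, 0.0266, 0.0266, 0.0266, 0.0266, 0.0266, 0.4203, 0.4203]  mean=-1.4545  Neff=2.7966  idx=[3, 6, 6, 6, 7, 7, 7, 7]

N_eff = 2.7966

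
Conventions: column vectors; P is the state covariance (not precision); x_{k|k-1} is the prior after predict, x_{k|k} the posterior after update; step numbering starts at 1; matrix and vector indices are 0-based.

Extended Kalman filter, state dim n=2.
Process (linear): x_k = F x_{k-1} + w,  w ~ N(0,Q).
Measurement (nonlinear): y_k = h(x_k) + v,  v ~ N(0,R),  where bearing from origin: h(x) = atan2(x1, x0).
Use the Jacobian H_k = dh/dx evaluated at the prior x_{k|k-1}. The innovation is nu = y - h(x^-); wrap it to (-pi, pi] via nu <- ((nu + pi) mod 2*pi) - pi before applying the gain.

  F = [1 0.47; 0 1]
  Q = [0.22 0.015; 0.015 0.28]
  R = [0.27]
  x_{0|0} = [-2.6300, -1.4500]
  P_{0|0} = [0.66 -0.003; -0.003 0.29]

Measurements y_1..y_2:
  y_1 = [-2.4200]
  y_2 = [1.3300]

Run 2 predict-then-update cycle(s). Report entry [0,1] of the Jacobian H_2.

H_jac[0,1] = -0.2169

step 1: x^-=[-3.3115, -1.4500]  P^-=[0.9412 0.1483; 0.1483 0.5700]  H_jac=[0.1110 -0.2534]  S=[0.3098]  K=[0.2158; -0.4130]  nu=[0.3089]  x^+=[-3.2449, -1.5776]  P^+=[0.9268 0.1759; 0.1759 0.5171]
step 2: x^-=[-3.9863, -1.5776]  P^-=[1.4264 0.4340; 0.4340 0.7971]  H_jac=[0.0858 -0.2169]  S=[0.3018]  K=[0.0938; -0.4494]  nu=[-2.1884]  x^+=[-4.1916, -0.5942]  P^+=[1.4238 0.4467; 0.4467 0.7362]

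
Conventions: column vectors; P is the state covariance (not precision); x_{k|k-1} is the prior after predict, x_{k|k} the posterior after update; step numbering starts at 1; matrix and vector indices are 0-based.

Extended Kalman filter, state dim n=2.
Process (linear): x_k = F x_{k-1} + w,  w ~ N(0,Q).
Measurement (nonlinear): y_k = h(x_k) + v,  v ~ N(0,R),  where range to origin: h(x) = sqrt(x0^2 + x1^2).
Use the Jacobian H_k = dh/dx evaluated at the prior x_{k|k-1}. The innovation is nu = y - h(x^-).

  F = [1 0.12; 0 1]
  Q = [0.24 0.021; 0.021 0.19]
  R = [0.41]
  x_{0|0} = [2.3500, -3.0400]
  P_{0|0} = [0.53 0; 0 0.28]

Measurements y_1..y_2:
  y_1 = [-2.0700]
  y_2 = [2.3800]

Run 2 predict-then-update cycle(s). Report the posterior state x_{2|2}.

x_post = [-1.2480, -1.4725]

step 1: x^-=[1.9852, -3.0400]  P^-=[0.7740 0.0546; 0.0546 0.4700]  H_jac=[0.5468 -0.8373]  S=[0.9209]  K=[0.4099; -0.3949]  nu=[-5.7008]  x^+=[-0.3517, -0.7887]  P^+=[0.6193 0.2037; 0.2037 0.3264]
step 2: x^-=[-0.4463, -0.7887]  P^-=[0.9129 0.2638; 0.2638 0.5164]  H_jac=[-0.4925 -0.8703]  S=[1.2487]  K=[-0.5439; -0.4640]  nu=[1.4737]  x^+=[-1.2480, -1.4725]  P^+=[0.5434 -0.0513; -0.0513 0.2476]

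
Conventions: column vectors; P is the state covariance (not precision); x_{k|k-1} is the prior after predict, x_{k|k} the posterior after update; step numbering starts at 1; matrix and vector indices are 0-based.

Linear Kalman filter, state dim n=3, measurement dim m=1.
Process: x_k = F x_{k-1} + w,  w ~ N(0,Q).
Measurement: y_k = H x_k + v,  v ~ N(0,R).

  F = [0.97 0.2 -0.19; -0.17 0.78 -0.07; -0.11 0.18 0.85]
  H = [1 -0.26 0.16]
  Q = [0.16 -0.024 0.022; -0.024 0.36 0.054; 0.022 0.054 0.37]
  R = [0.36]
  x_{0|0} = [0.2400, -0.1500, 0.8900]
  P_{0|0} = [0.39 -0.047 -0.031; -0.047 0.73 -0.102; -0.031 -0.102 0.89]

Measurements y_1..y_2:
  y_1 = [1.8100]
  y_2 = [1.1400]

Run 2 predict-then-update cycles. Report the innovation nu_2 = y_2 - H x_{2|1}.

step 1: x^-=[0.0337, -0.2201, 0.7031]  P^-=[0.5892 0.0211 -0.1843; 0.0211 0.8426 0.0542; -0.1843 0.0542 1.0178]  S=[0.9578]  K=[0.5787; -0.1977; -0.0371]  nu=[1.6066]  x^+=[0.9634, -0.5377, 0.6435]  P^+=[0.2685 0.1306 -0.1637; 0.1306 0.8052 0.0472; -0.1637 0.0472 1.0165]
step 2: x^-=[0.7047, -0.6282, 0.3442]  P^-=[0.5890 0.1634 -0.2539; 0.1634 0.8189 0.1495; -0.2539 0.1495 1.1737]  S=[0.8557]  K=[0.5912; -0.0299; -0.1227]  nu=[0.2169]  x^+=[0.8329, -0.6347, 0.3176]  P^+=[0.2899 0.1786 -0.1918; 0.1786 0.8182 0.1463; -0.1918 0.1463 1.1608]

innov = [0.2169]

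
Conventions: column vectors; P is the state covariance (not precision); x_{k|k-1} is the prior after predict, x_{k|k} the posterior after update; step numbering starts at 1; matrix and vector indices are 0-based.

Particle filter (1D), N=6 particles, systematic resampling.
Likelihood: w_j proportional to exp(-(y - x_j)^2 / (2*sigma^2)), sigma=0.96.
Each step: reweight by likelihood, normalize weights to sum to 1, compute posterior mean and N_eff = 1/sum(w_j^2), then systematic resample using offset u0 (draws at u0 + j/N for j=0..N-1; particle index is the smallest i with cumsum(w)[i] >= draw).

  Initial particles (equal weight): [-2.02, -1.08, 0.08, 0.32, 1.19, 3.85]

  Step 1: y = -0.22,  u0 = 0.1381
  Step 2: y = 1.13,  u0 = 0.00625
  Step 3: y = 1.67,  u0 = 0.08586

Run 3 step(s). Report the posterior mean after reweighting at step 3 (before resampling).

post_mean = 0.6214

step 1: w=[0.0577, 0.2240, 0.3187, 0.2857, 0.1138, 0.0000]  mean=-0.1060  Neff=4.0052  idx=[1, 2, 2, 3, 3, 4]
step 2: w=[0.0198, 0.1540, 0.1540, 0.1963, 0.1963, 0.2796]  mean=0.4616  Neff=4.9246  idx=[0, 1, 3, 3, 4, 5]
step 3: w=[0.0073, 0.1118, 0.1640, 0.1640, 0.1640, 0.3890]  mean=0.6214  Neff=4.0897  idx=[1, 2, 3, 4, 5, 5]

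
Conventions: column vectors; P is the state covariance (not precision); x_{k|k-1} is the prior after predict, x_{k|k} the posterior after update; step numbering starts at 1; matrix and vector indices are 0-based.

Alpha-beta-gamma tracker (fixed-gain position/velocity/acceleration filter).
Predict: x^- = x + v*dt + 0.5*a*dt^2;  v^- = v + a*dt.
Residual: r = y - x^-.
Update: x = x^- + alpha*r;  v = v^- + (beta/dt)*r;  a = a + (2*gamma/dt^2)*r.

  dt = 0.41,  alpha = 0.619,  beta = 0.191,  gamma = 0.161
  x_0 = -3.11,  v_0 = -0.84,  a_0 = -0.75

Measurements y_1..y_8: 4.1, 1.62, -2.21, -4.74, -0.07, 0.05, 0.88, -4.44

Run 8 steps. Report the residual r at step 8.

step 1: x_pred=-3.5174  r=7.6174  x^+=1.1978  v^+=2.4011  a^+=13.8414
step 2: x_pred=3.3456  r=-1.7256  x^+=2.2774  v^+=7.2722  a^+=10.5360
step 3: x_pred=6.1446  r=-8.3546  x^+=0.9731  v^+=7.7000  a^+=-5.4675
step 4: x_pred=3.6705  r=-8.4105  x^+=-1.5356  v^+=1.5402  a^+=-21.5781
step 5: x_pred=-2.7177  r=2.6477  x^+=-1.0788  v^+=-6.0733  a^+=-16.5063
step 6: x_pred=-4.9562  r=5.0062  x^+=-1.8574  v^+=-10.5088  a^+=-6.9168
step 7: x_pred=-6.7473  r=7.6273  x^+=-2.0260  v^+=-9.7914  a^+=7.6936
step 8: x_pred=-5.3938  r=0.9538  x^+=-4.8034  v^+=-6.1927  a^+=9.5207

resid = 0.9538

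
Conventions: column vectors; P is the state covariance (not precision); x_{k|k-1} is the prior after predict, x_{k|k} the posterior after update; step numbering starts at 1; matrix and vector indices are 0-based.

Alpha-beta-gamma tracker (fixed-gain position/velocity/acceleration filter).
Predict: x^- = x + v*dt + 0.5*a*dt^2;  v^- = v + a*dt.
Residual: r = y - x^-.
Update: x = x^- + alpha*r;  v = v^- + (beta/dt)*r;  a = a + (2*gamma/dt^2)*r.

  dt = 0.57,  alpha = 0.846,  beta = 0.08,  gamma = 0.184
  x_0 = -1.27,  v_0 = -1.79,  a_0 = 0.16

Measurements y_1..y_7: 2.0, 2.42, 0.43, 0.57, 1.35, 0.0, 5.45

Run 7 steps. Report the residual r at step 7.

resid = 6.1482

step 1: x_pred=-2.2643  r=4.2643  x^+=1.3433  v^+=-1.1003  a^+=4.9900
step 2: x_pred=1.5267  r=0.8933  x^+=2.2824  v^+=1.8694  a^+=6.0017
step 3: x_pred=4.3230  r=-3.8930  x^+=1.0295  v^+=4.7440  a^+=1.5924
step 4: x_pred=3.9923  r=-3.4223  x^+=1.0970  v^+=5.1713  a^+=-2.2839
step 5: x_pred=3.6737  r=-2.3237  x^+=1.7078  v^+=3.5434  a^+=-4.9158
step 6: x_pred=2.9290  r=-2.9290  x^+=0.4511  v^+=0.3303  a^+=-8.2333
step 7: x_pred=-0.6982  r=6.1482  x^+=4.5032  v^+=-3.4998  a^+=-1.2695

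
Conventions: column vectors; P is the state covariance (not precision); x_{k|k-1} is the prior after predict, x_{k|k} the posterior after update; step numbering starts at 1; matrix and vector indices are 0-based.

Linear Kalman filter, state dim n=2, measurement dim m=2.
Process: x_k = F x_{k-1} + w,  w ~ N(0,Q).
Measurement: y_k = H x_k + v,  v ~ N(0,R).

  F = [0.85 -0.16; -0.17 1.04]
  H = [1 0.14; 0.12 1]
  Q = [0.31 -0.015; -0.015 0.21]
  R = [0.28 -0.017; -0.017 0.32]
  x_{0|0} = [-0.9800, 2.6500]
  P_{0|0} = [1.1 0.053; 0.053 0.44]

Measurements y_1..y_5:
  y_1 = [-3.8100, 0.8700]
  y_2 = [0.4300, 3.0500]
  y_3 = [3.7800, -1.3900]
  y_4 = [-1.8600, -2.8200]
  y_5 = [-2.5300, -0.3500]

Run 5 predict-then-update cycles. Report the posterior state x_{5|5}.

x_post = [-1.5397, -0.6921]

step 1: x^-=[-1.2570, 2.9226]  P^-=[1.1016 -0.1989; -0.1989 0.6990]  S=[1.3396 0.0108; 0.0108 0.9871]  K=[0.8022 -0.0764; -0.0809 0.6848]  nu=[-2.9622, -1.9018]  x^+=[-3.4879, 1.8600]  P^+=[0.2352 -0.0663; -0.0663 0.2285]
step 2: x^-=[-3.2623, 2.5274]  P^-=[0.5038 -0.1474; -0.1474 0.4874]  S=[0.7521 -0.0382; -0.0382 0.7792]  K=[0.6384 -0.0803; -0.0749 0.5991]  nu=[3.3385, 0.9141]  x^+=[-1.2046, 2.8251]  P^+=[0.1884 -0.0592; -0.0592 0.2001]
step 3: x^-=[-1.4759, 3.1429]  P^-=[0.4673 -0.1294; -0.1294 0.4528]  S=[0.7200 -0.0291; -0.0291 0.7484]  K=[0.6209 -0.0738; -0.0682 0.5815]  nu=[4.8159, -4.3558]  x^+=[1.8361, 0.2814]  P^+=[0.1830 -0.0561; -0.0561 0.1940]
step 4: x^-=[1.5156, -0.0194]  P^-=[0.4624 -0.1249; -0.1249 0.4450]  S=[0.7162 -0.0262; -0.0262 0.7416]  K=[0.6187 -0.0717; -0.0663 0.5774]  nu=[-3.3729, -2.9824]  x^+=[-0.3572, -1.5180]  P^+=[0.1822 -0.0553; -0.0553 0.1925]
step 5: x^-=[-0.0607, -1.5180]  P^-=[0.4616 -0.1238; -0.1238 0.4431]  S=[0.7156 -0.0254; -0.0254 0.7400]  K=[0.6183 -0.0712; -0.0658 0.5764]  nu=[-2.2568, 1.1753]  x^+=[-1.5397, -0.6921]  P^+=[0.1820 -0.0551; -0.0551 0.1922]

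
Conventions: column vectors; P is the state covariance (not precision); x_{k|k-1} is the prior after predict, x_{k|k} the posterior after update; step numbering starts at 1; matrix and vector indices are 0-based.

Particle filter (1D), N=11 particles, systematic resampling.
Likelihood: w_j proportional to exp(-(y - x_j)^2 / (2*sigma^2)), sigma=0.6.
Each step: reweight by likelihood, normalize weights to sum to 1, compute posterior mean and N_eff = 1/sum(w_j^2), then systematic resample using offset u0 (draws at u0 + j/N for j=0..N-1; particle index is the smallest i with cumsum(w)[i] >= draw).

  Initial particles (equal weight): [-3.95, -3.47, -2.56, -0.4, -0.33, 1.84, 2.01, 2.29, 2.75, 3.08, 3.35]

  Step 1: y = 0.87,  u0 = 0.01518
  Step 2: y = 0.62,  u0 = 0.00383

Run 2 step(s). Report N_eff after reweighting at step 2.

step 1: w=[0.0000, 0.0000, 0.0000, 0.1426, 0.1813, 0.3626, 0.2204, 0.0814, 0.0099, 0.0015, 0.0003]  mean=1.2125  Neff=4.1666  idx=[3, 3, 4, 4, 5, 5, 5, 5, 6, 6, 7]
step 2: w=[0.1382, 0.1382, 0.1673, 0.1673, 0.0742, 0.0742, 0.0742, 0.0742, 0.0400, 0.0400, 0.0122]  mean=0.5138  Neff=8.3643  idx=[0, 0, 1, 2, 2, 3, 3, 4, 5, 6, 8]

N_eff = 8.3643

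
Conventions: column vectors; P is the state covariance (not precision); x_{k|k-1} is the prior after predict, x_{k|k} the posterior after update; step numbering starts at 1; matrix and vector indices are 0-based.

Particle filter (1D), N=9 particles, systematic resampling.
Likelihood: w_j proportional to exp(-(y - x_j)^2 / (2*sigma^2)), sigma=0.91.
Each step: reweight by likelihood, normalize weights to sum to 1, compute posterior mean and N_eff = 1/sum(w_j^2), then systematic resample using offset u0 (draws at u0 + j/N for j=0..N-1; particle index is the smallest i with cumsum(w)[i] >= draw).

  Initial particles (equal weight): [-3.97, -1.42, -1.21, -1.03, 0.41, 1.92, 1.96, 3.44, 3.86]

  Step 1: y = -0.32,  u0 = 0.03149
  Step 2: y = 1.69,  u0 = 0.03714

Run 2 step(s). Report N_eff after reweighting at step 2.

step 1: w=[0.0001, 0.1813, 0.2334, 0.2777, 0.2729, 0.0182, 0.0163, 0.0001, 0.0000]  mean=-0.6473  Neff=4.1750  idx=[1, 1, 2, 2, 3, 3, 4, 4, 4]
step 2: w=[0.0025, 0.0025, 0.0054, 0.0054, 0.0099, 0.0099, 0.3214, 0.3214, 0.3214]  mean=0.3548  Neff=3.2232  idx=[6, 6, 6, 7, 7, 7, 8, 8, 8]

N_eff = 3.2232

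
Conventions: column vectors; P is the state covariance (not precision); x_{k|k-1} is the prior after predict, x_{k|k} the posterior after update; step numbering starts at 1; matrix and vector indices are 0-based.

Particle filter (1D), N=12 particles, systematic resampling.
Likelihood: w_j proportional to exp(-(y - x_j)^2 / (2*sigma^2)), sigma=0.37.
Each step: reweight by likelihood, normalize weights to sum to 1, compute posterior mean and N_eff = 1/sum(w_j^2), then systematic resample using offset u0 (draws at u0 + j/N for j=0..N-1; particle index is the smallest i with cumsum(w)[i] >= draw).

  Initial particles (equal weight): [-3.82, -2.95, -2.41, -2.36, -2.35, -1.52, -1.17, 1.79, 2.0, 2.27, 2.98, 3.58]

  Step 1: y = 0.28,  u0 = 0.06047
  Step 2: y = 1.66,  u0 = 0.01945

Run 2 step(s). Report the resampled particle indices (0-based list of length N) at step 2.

step 1: w=[0.0000, 0.0000, 0.0000, 0.0000, 0.0000, 0.0099, 0.6315, 0.3301, 0.0277, 0.0007, 0.0000, 0.0000]  mean=-0.1060  Neff=1.9659  idx=[6, 6, 6, 6, 6, 6, 6, 7, 7, 7, 7, 8]
step 2: w=[0.0000, 0.0000, 0.0000, 0.0000, 0.0000, 0.0000, 0.0000, 0.2129, 0.2129, 0.2129, 0.2129, 0.1485]  mean=1.8212  Neff=4.9183  idx=[7, 7, 7, 8, 8, 9, 9, 9, 10, 10, 11, 11]

resampled_idx = [7, 7, 7, 8, 8, 9, 9, 9, 10, 10, 11, 11]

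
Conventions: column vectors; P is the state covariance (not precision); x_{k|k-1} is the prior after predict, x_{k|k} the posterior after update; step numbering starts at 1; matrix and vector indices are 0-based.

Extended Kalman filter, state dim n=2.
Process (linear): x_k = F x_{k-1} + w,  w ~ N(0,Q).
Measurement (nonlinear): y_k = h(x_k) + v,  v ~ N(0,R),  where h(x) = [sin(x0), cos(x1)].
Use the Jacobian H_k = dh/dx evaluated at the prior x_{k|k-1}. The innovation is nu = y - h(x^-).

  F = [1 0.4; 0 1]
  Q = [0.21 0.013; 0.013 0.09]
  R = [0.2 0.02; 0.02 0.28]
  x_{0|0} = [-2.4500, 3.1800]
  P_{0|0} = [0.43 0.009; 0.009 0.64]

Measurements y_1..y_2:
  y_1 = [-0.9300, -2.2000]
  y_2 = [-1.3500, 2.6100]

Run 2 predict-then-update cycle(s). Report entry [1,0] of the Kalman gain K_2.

step 1: x^-=[-1.1780, 3.1800]  P^-=[0.7496 0.2780; 0.2780 0.7300]  H_jac=[0.3828 0.0000; 0.0000 0.0384]  S=[0.3098 0.0241; 0.0241 0.2811]  K=[0.9293 -0.0417; 0.3380 0.0708]  nu=[-0.0062, -1.2007]  x^+=[-1.1337, 3.0929]  P^+=[0.4834 0.1803; 0.1803 0.6921]
step 2: x^-=[0.1035, 3.0929]  P^-=[0.9483 0.4701; 0.4701 0.7821]  H_jac=[0.9947 0.0000; 0.0000 -0.0486]  S=[1.1382 -0.0027; -0.0027 0.2818]  K=[0.8285 -0.0731; 0.4105 -0.1309]  nu=[-1.4533, 3.6088]  x^+=[-1.3643, 2.0239]  P^+=[0.1651 0.0799; 0.0799 0.5851]

K[1,0] = 0.4105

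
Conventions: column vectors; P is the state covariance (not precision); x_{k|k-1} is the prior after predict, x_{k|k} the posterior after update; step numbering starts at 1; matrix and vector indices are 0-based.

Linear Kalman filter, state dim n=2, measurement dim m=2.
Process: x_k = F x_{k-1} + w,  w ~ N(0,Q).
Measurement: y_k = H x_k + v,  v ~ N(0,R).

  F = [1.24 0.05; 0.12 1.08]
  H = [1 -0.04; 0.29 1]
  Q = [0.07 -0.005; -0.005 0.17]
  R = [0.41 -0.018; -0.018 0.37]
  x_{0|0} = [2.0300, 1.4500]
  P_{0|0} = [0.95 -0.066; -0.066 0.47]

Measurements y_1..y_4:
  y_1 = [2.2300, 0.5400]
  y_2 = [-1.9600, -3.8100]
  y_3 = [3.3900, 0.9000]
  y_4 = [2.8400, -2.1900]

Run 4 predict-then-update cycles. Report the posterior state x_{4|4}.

x_post = [2.1608, -1.7037]

step 1: x^-=[2.5897, 1.8096]  P^-=[1.5237 0.0730; 0.0730 0.7148]  S=[1.9290 0.4674; 0.4674 1.2552]  K=[0.7573 0.1282; -0.1309 0.6350]  nu=[-0.2873, -2.0206]  x^+=[2.1132, 0.5641]  P^+=[0.3060 -0.0550; -0.0550 0.2533]
step 2: x^-=[2.6485, 0.8628]  P^-=[0.5343 -0.0197; -0.0197 0.4556]  S=[0.9466 0.0992; 0.0992 0.8591]  K=[0.5555 0.0932; -0.0961 0.5347]  nu=[-4.5740, -5.4408]  x^+=[-0.3997, -1.6070]  P^+=[0.2245 -0.0406; -0.0406 0.2114]
step 3: x^-=[-0.5760, -1.7835]  P^-=[0.4106 -0.0148; -0.0148 0.4092]  S=[0.8225 0.0701; 0.0701 0.8052]  K=[0.4926 0.0866; -0.0813 0.5100]  nu=[3.8947, 2.8505]  x^+=[1.5895, -0.6465]  P^+=[0.1990 -0.0345; -0.0345 0.2002]
step 4: x^-=[1.9386, -0.5075]  P^-=[0.3722 -0.0110; -0.0110 0.3974]  S=[0.7838 0.0632; 0.0632 0.7923]  K=[0.4687 0.0850; -0.0749 0.5035]  nu=[0.8811, -2.2447]  x^+=[2.1608, -1.7037]  P^+=[0.1893 -0.0319; -0.0319 0.1969]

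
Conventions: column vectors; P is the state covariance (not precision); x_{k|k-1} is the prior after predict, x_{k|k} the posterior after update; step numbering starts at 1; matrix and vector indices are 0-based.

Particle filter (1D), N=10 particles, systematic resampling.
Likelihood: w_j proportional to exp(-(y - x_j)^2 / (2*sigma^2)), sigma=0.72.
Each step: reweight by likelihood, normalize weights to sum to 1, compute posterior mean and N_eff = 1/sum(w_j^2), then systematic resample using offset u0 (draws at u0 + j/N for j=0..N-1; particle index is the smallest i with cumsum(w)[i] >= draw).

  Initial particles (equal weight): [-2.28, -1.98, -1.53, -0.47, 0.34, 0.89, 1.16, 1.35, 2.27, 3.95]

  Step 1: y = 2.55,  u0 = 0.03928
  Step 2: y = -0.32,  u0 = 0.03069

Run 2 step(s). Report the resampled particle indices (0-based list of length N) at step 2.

resampled_idx = [0, 0, 0, 0, 0, 0, 1, 1, 2, 2]

step 1: w=[0.0000, 0.0000, 0.0000, 0.0001, 0.0058, 0.0449, 0.0993, 0.1596, 0.5936, 0.0967]  mean=2.1020  Neff=2.5055  idx=[5, 6, 7, 8, 8, 8, 8, 8, 8, 9]
step 2: w=[0.5515, 0.2737, 0.1537, 0.0035, 0.0035, 0.0035, 0.0035, 0.0035, 0.0035, 0.0000]  mean=1.0636  Neff=2.4825  idx=[0, 0, 0, 0, 0, 0, 1, 1, 2, 2]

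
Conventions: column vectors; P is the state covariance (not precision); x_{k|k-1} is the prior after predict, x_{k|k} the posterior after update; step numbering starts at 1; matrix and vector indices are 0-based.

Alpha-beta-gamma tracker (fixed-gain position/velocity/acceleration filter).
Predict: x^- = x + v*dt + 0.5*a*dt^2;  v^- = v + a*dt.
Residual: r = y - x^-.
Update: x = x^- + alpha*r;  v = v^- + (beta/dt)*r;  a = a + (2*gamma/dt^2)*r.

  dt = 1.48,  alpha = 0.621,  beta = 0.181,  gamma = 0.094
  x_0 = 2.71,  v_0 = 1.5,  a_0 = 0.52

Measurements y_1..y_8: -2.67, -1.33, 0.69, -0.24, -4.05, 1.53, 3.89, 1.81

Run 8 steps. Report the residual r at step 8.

resid = 1.1612

step 1: x_pred=5.4995  r=-8.1695  x^+=0.4262  v^+=1.2705  a^+=-0.1812
step 2: x_pred=2.1081  r=-3.4381  x^+=-0.0269  v^+=0.5819  a^+=-0.4763
step 3: x_pred=0.3126  r=0.3774  x^+=0.5470  v^+=-0.0769  a^+=-0.4439
step 4: x_pred=-0.0529  r=-0.1871  x^+=-0.1691  v^+=-0.7567  a^+=-0.4599
step 5: x_pred=-1.7927  r=-2.2573  x^+=-3.1945  v^+=-1.7135  a^+=-0.6537
step 6: x_pred=-6.4463  r=7.9763  x^+=-1.4930  v^+=-1.7054  a^+=0.0309
step 7: x_pred=-3.9832  r=7.8732  x^+=0.9061  v^+=-0.6968  a^+=0.7067
step 8: x_pred=0.6488  r=1.1612  x^+=1.3699  v^+=0.4911  a^+=0.8063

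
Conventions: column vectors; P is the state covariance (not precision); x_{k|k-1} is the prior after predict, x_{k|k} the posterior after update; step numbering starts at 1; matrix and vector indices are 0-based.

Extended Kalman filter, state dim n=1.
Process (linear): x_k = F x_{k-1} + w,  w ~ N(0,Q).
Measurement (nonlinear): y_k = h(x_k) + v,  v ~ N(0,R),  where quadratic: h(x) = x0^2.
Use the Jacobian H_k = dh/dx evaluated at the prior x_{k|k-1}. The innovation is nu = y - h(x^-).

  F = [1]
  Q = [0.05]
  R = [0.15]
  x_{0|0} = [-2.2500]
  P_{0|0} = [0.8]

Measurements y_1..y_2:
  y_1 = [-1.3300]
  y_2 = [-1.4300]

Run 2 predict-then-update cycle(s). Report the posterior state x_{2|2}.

x_post = [-0.1811]

step 1: x^-=[-2.2500]  P^-=[0.8500]  H_jac=[-4.5000]  S=[17.3625]  K=[-0.2203]  nu=[-6.3925]  x^+=[-0.8417]  P^+=[0.0073]
step 2: x^-=[-0.8417]  P^-=[0.0573]  H_jac=[-1.6834]  S=[0.3125]  K=[-0.3089]  nu=[-2.1385]  x^+=[-0.1811]  P^+=[0.0275]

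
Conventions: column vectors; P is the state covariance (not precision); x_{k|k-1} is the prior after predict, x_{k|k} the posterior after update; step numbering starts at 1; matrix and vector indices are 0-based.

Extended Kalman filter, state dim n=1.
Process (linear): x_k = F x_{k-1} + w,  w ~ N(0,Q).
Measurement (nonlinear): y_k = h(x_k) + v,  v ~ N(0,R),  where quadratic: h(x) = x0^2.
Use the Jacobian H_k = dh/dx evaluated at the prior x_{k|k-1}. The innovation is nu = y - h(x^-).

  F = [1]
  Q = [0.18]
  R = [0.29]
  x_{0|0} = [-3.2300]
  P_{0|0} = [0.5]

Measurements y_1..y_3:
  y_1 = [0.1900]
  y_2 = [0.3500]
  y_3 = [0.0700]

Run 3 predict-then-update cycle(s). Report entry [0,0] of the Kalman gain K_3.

K[0,0] = -0.3641

step 1: x^-=[-3.2300]  P^-=[0.6800]  H_jac=[-6.4600]  S=[28.6675]  K=[-0.1532]  nu=[-10.2429]  x^+=[-1.6605]  P^+=[0.0069]
step 2: x^-=[-1.6605]  P^-=[0.1869]  H_jac=[-3.3209]  S=[2.3510]  K=[-0.2640]  nu=[-2.4071]  x^+=[-1.0250]  P^+=[0.0231]
step 3: x^-=[-1.0250]  P^-=[0.2031]  H_jac=[-2.0501]  S=[1.1434]  K=[-0.3641]  nu=[-0.9807]  x^+=[-0.6680]  P^+=[0.0515]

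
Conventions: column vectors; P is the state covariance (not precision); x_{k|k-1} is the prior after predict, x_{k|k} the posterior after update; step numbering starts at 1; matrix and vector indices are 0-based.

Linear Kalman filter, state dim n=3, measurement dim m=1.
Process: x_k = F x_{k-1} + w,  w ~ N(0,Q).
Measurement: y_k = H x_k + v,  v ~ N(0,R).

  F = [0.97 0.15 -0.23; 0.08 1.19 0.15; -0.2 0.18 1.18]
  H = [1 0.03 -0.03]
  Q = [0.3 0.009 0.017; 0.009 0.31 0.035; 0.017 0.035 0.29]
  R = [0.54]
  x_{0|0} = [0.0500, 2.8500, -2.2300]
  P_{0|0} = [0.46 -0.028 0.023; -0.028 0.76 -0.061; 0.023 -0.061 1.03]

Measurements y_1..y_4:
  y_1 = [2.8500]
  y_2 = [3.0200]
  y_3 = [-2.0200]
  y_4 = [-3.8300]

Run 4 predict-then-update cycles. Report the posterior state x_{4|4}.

step 1: x^-=[0.9889, 3.0610, -2.1284]  P^-=[0.7902 0.1304 -0.3162; 0.1304 1.3858 0.2932; -0.3162 0.2932 1.7324]  S=[1.3593]  K=[0.5912; 0.1201; -0.2644]  nu=[1.7054]  x^+=[1.9971, 3.2657, -2.5793]  P^+=[0.3151 0.0339 -0.1037; 0.0339 1.3662 0.3363; -0.1037 0.3363 1.6374]
step 2: x^-=[3.0203, 3.6591, -2.8552]  P^-=[0.7468 0.1627 -0.5246; 0.1627 2.4076 1.0795; -0.5246 1.0795 2.8162]  S=[1.3308]  K=[0.5767; 0.1522; -0.4334]  nu=[-0.1957]  x^+=[2.9074, 3.6293, -2.7703]  P^+=[0.3043 0.0459 -0.1921; 0.0459 2.3767 1.1673; -0.1921 1.1673 2.5663]
step 3: x^-=[4.0018, 4.1359, -3.1972]  P^-=[0.7940 0.1042 -0.7381; 0.1042 4.1563 2.6415; -0.7381 2.6415 4.5357]  S=[1.3876]  K=[0.5904; 0.1079; -0.5728]  nu=[-6.2418]  x^+=[0.3165, 3.4626, 0.3784]  P^+=[0.3103 0.0159 -0.2687; 0.0159 4.1401 2.7272; -0.2687 2.7272 4.0803]
step 4: x^-=[0.7393, 4.2026, 1.0065]  P^-=[0.8373 -0.0694 -0.9867; -0.0694 7.2368 5.5214; -0.9867 5.5214 7.4022]  S=[1.4356]  K=[0.6024; -0.0125; -0.7266]  nu=[-4.6652]  x^+=[-2.0711, 4.2609, 4.3963]  P^+=[0.3163 -0.0586 -0.3583; -0.0586 7.2366 5.5083; -0.3583 5.5083 6.6443]

x_post = [-2.0711, 4.2609, 4.3963]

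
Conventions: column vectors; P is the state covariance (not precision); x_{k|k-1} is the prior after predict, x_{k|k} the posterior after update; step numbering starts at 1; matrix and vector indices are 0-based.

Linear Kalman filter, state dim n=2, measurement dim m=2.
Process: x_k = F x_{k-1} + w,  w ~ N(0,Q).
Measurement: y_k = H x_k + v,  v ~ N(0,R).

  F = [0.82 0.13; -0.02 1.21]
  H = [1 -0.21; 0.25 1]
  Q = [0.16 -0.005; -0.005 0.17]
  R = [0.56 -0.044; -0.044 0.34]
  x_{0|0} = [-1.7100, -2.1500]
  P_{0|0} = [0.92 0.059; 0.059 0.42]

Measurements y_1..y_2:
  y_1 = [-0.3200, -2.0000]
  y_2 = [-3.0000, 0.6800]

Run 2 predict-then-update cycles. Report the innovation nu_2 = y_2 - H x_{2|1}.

innov = [-2.4091, 3.3303]

step 1: x^-=[-1.6817, -2.5673]  P^-=[0.7983 0.1044; 0.1044 0.7824]  S=[1.3490 0.0901; 0.0901 1.2245]  K=[0.5617 0.2069; -0.0890 0.6668]  nu=[0.8226, 0.9877]  x^+=[-1.0153, -1.9819]  P^+=[0.2993 -0.0292; -0.0292 0.2379]
step 2: x^-=[-1.0902, -2.3777]  P^-=[0.3591 -0.0014; -0.0014 0.5199]  S=[0.9426 -0.0647; -0.0647 0.8817]  K=[0.3901 0.1289; -0.0772 0.5836]  nu=[-2.4091, 3.3303]  x^+=[-1.6008, -0.2480]  P^+=[0.2075 -0.0252; -0.0252 0.2081]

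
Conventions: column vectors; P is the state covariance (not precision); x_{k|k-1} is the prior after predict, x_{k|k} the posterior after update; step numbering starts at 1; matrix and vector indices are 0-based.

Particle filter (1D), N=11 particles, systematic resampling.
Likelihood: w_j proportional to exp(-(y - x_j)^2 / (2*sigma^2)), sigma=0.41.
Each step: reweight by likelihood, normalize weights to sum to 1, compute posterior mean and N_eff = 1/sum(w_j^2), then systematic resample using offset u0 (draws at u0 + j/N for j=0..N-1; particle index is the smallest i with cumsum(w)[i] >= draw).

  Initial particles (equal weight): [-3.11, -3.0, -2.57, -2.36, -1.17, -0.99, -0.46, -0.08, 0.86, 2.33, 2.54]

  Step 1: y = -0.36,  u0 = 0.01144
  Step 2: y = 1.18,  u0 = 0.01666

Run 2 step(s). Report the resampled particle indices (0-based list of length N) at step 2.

step 1: w=[0.0000, 0.0000, 0.0000, 0.0000, 0.0639, 0.1381, 0.4365, 0.3561, 0.0054, 0.0000, 0.0000]  mean=-0.4361  Neff=2.9364  idx=[4, 5, 5, 6, 6, 6, 6, 7, 7, 7, 7]
step 2: w=[0.0000, 0.0000, 0.0000, 0.0091, 0.0091, 0.0091, 0.0091, 0.2409, 0.2409, 0.2409, 0.2409]  mean=-0.0939  Neff=4.3017  idx=[4, 7, 7, 8, 8, 8, 9, 9, 9, 10, 10]

resampled_idx = [4, 7, 7, 8, 8, 8, 9, 9, 9, 10, 10]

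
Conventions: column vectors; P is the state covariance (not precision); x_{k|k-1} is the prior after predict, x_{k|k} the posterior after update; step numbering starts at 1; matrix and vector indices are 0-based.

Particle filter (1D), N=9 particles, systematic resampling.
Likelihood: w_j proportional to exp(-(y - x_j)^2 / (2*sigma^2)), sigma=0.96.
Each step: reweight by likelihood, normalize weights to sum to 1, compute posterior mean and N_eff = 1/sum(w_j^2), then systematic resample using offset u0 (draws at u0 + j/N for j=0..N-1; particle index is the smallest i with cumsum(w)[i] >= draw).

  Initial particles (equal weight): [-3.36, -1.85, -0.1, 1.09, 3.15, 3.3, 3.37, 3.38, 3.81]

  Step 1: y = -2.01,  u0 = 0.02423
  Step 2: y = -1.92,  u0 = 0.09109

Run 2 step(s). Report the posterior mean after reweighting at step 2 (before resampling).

post_mean = -2.0427

step 1: w=[0.2477, 0.6567, 0.0920, 0.0036, 0.0000, 0.0000, 0.0000, 0.0000, 0.0000]  mean=-2.0524  Neff=1.9959  idx=[0, 0, 0, 1, 1, 1, 1, 1, 2]
step 2: w=[0.0530, 0.0530, 0.0530, 0.1628, 0.1628, 0.1628, 0.1628, 0.1628, 0.0271]  mean=-2.0427  Neff=7.0589  idx=[1, 3, 3, 4, 5, 5, 6, 7, 8]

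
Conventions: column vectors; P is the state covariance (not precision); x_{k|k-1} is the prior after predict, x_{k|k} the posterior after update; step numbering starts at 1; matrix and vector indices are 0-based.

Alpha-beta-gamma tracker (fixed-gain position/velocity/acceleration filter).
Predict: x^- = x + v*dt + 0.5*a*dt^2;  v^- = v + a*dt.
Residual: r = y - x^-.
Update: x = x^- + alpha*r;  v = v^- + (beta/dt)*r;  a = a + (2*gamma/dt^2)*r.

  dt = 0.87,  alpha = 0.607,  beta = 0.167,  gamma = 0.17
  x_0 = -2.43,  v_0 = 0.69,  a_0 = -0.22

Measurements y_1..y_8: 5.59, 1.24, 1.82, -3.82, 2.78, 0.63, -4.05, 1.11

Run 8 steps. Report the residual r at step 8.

resid = 13.4859

step 1: x_pred=-1.9130  r=7.5030  x^+=2.6413  v^+=1.9388  a^+=3.1503
step 2: x_pred=5.5204  r=-4.2804  x^+=2.9222  v^+=3.8580  a^+=1.2276
step 3: x_pred=6.7432  r=-4.9232  x^+=3.7548  v^+=3.9810  a^+=-0.9839
step 4: x_pred=6.8459  r=-10.6659  x^+=0.3717  v^+=1.0776  a^+=-5.7750
step 5: x_pred=-0.8764  r=3.6564  x^+=1.3431  v^+=-3.2448  a^+=-4.1326
step 6: x_pred=-3.0439  r=3.6739  x^+=-0.8139  v^+=-6.1350  a^+=-2.4823
step 7: x_pred=-7.0907  r=3.0407  x^+=-5.2450  v^+=-7.7109  a^+=-1.1164
step 8: x_pred=-12.3759  r=13.4859  x^+=-4.1900  v^+=-6.0934  a^+=4.9415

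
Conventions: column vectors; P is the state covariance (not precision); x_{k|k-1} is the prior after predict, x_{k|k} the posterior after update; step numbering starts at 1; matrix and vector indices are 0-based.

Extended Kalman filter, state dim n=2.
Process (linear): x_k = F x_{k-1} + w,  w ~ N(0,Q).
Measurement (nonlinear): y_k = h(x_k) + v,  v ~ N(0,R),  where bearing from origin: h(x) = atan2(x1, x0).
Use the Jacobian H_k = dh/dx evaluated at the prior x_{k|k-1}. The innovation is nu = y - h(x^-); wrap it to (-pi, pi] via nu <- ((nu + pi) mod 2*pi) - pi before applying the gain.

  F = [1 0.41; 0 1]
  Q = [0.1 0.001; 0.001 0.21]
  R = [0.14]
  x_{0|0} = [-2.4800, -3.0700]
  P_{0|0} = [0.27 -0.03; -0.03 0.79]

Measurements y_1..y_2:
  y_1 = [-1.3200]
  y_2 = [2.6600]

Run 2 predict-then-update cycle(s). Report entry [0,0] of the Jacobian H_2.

H_jac[0,0] = 0.0916

step 1: x^-=[-3.7387, -3.0700]  P^-=[0.4782 0.2949; 0.2949 1.0000]  H_jac=[0.1312 -0.1598]  S=[0.1614]  K=[0.0968; -0.7502]  nu=[1.1341]  x^+=[-3.6289, -3.9208]  P^+=[0.4767 0.3066; 0.3066 0.9092]
step 2: x^-=[-5.2365, -3.9208]  P^-=[0.9809 0.6804; 0.6804 1.1192]  H_jac=[0.0916 -0.1224]  S=[0.1497]  K=[0.0442; -0.4983]  nu=[-1.1243]  x^+=[-5.2862, -3.3605]  P^+=[0.9807 0.6837; 0.6837 1.0820]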